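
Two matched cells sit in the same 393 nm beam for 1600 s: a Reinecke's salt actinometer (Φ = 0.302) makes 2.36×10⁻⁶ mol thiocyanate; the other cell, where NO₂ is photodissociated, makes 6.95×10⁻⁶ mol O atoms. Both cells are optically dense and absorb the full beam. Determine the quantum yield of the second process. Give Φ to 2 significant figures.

Φ = 0.89

Photons absorbed by the actinometer: 2.36×10⁻⁶ / 0.302 = 7.815×10⁻⁶ mol.
Φ(unknown) = 6.95×10⁻⁶ / 7.815×10⁻⁶ = 0.89.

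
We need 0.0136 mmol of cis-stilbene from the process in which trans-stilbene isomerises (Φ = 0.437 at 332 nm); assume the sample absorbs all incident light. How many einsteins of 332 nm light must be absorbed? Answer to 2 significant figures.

Product: 0.0136 mmol = 1.36e-5 mol.
Photons that must be absorbed: 1.36e-5 / 0.437 = 3.112e-5 mol.

3.1e-5 einstein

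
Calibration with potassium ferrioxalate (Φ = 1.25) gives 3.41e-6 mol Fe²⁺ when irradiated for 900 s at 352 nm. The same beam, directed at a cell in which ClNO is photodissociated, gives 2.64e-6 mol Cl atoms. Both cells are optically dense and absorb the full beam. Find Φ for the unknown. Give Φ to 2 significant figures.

Φ = 0.97

Photons absorbed by the actinometer: 3.41e-6 / 1.25 = 2.728e-6 mol.
Φ(unknown) = 2.64e-6 / 2.728e-6 = 0.97.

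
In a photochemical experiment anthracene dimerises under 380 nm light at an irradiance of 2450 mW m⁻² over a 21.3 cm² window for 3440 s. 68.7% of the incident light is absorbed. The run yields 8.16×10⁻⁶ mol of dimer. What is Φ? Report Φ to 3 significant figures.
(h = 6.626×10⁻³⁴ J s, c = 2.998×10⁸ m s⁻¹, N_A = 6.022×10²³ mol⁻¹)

Φ = 0.208

Photon energy at 380 nm: hc/λ = (6.626×10⁻³⁴)(2.998×10⁸)/(380×10⁻⁹) = 5.228×10⁻¹⁹ J.
Energy delivered: (2450 mW m⁻²)(21.3×10⁻⁴ m²)(3440 s) = 17.95 J.
Photons incident: 17.95 / 5.228×10⁻¹⁹ = 3.433×10¹⁹, i.e. 3.433×10¹⁹/6.022×10²³ = 5.701×10⁻⁵ mol.
Photons absorbed: 0.687 × 5.701×10⁻⁵ = 3.917×10⁻⁵ mol.
Φ = 8.16×10⁻⁶ mol / 3.917×10⁻⁵ mol photons = 0.208.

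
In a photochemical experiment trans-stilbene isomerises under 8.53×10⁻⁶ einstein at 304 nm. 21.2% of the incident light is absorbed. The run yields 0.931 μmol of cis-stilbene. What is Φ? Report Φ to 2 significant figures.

Φ = 0.51

Product: 0.931 μmol = 9.31×10⁻⁷ mol.
Photons absorbed: 0.212 × 8.53×10⁻⁶ = 1.808×10⁻⁶ mol.
Φ = 9.31×10⁻⁷ mol / 1.808×10⁻⁶ mol photons = 0.51.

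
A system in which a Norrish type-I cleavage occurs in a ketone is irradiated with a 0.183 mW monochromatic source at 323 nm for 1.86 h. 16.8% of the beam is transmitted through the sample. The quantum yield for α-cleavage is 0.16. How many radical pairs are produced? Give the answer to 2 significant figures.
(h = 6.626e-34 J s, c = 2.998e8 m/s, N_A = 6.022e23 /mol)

2.7e17 radical pairs

Photon energy at 323 nm: hc/λ = (6.626e-34)(2.998e8)/(323e-9) = 6.150e-19 J.
Energy delivered: (0.183 mW)(6696 s) = 1.225 J.
Photons incident: 1.225 / 6.150e-19 = 1.992e18, i.e. 1.992e18/6.022e23 = 3.308e-6 mol.
Fraction absorbed: 1 − 16.8/100 = 0.8320.
Photons absorbed: 0.8320 × 3.308e-6 = 2.752e-6 mol.
Product: Φ × n_abs = 0.16 × 2.752e-6 = 4.403e-7 mol.
As a count: 4.403e-7 × 6.022e23 = 2.7e17.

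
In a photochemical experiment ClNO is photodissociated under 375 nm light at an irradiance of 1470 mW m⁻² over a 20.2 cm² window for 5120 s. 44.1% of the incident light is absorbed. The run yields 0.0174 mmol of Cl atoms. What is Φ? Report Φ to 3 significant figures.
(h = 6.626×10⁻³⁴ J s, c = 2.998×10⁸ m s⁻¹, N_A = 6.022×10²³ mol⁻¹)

Product: 0.0174 mmol = 1.74×10⁻⁵ mol.
Photon energy at 375 nm: hc/λ = (6.626×10⁻³⁴)(2.998×10⁸)/(375×10⁻⁹) = 5.297×10⁻¹⁹ J.
Energy delivered: (1470 mW m⁻²)(20.2×10⁻⁴ m²)(5120 s) = 15.20 J.
Photons incident: 15.20 / 5.297×10⁻¹⁹ = 2.870×10¹⁹, i.e. 2.870×10¹⁹/6.022×10²³ = 4.766×10⁻⁵ mol.
Photons absorbed: 0.441 × 4.766×10⁻⁵ = 2.102×10⁻⁵ mol.
Φ = 1.74×10⁻⁵ mol / 2.102×10⁻⁵ mol photons = 0.828.

Φ = 0.828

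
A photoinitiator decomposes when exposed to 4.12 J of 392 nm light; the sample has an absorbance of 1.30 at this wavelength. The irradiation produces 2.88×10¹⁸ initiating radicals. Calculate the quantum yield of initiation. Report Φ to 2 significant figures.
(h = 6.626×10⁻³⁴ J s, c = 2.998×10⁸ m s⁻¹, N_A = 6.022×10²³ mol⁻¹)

Φ = 0.37

Product: 2.88×10¹⁸ / 6.022×10²³ = 4.782×10⁻⁶ mol.
Photon energy at 392 nm: hc/λ = (6.626×10⁻³⁴)(2.998×10⁸)/(392×10⁻⁹) = 5.068×10⁻¹⁹ J.
Photons incident: 4.12 / 5.068×10⁻¹⁹ = 8.129×10¹⁸, i.e. 8.129×10¹⁸/6.022×10²³ = 1.350×10⁻⁵ mol.
Fraction absorbed: 1 − 10^(−1.30) = 0.9499.
Photons absorbed: 0.9499 × 1.350×10⁻⁵ = 1.282×10⁻⁵ mol.
Φ = 4.782×10⁻⁶ mol / 1.282×10⁻⁵ mol photons = 0.37.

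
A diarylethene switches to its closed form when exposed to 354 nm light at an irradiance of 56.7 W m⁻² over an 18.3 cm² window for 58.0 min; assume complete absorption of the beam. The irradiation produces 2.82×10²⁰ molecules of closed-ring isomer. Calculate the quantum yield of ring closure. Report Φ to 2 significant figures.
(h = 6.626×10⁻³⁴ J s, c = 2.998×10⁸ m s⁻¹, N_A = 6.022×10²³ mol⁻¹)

Product: 2.82×10²⁰ / 6.022×10²³ = 4.683×10⁻⁴ mol.
Photon energy at 354 nm: hc/λ = (6.626×10⁻³⁴)(2.998×10⁸)/(354×10⁻⁹) = 5.612×10⁻¹⁹ J.
Energy delivered: (56.7 W m⁻²)(18.3×10⁻⁴ m²)(3480 s) = 361.1 J.
Photons incident: 361.1 / 5.612×10⁻¹⁹ = 6.434×10²⁰, i.e. 6.434×10²⁰/6.022×10²³ = 0.001068 mol.
Φ = 4.683×10⁻⁴ mol / 0.001068 mol photons = 0.44.

Φ = 0.44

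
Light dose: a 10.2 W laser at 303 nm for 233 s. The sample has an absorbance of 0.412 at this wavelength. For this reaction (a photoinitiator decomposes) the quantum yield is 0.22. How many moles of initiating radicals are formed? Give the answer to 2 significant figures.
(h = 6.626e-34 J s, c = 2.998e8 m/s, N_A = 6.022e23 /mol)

Photon energy at 303 nm: hc/λ = (6.626e-34)(2.998e8)/(303e-9) = 6.556e-19 J.
Energy delivered: (10.2 W)(233 s) = 2377 J.
Photons incident: 2377 / 6.556e-19 = 3.626e21, i.e. 3.626e21/6.022e23 = 0.006021 mol.
Fraction absorbed: 1 − 10^(−0.412) = 0.6127.
Photons absorbed: 0.6127 × 0.006021 = 0.003689 mol.
Product: Φ × n_abs = 0.22 × 0.003689 = 8.116e-4 mol.

8.1e-4 mol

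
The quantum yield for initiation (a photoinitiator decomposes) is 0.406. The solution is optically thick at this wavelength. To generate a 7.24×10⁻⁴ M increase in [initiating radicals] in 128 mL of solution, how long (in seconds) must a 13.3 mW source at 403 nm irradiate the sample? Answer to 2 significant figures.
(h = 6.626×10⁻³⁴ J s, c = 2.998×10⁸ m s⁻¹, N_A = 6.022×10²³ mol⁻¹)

Product: (7.24×10⁻⁴ M)(0.128 L) = 9.267×10⁻⁵ mol.
Photons that must be absorbed: 9.267×10⁻⁵ / 0.406 = 2.283×10⁻⁴ mol.
Photon energy: hc/λ = 4.929×10⁻¹⁹ J; per mole, 2.968×10⁵ J mol⁻¹.
Energy required: 2.283×10⁻⁴ × 2.968×10⁵ = 67.76 J.
Time: 67.76 J / 0.0133 W = 5100 s.

t ≈ 5100 s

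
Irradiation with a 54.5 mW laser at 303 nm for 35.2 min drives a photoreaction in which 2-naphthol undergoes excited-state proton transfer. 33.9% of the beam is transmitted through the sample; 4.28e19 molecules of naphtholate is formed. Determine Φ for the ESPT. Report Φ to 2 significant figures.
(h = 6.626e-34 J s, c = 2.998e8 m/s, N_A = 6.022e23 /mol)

Product: 4.28e19 / 6.022e23 = 7.107e-5 mol.
Photon energy at 303 nm: hc/λ = (6.626e-34)(2.998e8)/(303e-9) = 6.556e-19 J.
Energy delivered: (54.5 mW)(2112 s) = 115.1 J.
Photons incident: 115.1 / 6.556e-19 = 1.756e20, i.e. 1.756e20/6.022e23 = 2.916e-4 mol.
Fraction absorbed: 1 − 33.9/100 = 0.6610.
Photons absorbed: 0.6610 × 2.916e-4 = 1.927e-4 mol.
Φ = 7.107e-5 mol / 1.927e-4 mol photons = 0.37.

Φ = 0.37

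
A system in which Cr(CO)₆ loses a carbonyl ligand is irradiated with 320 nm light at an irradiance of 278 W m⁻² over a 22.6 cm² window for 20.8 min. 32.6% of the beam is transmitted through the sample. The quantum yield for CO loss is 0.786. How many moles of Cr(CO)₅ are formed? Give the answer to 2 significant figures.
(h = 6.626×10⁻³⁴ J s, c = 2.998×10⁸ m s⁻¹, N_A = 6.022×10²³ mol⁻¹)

0.0011 mol

Photon energy at 320 nm: hc/λ = (6.626×10⁻³⁴)(2.998×10⁸)/(320×10⁻⁹) = 6.208×10⁻¹⁹ J.
Energy delivered: (278 W m⁻²)(22.6×10⁻⁴ m²)(1248 s) = 784.1 J.
Photons incident: 784.1 / 6.208×10⁻¹⁹ = 1.263×10²¹, i.e. 1.263×10²¹/6.022×10²³ = 0.002097 mol.
Fraction absorbed: 1 − 32.6/100 = 0.6740.
Photons absorbed: 0.6740 × 0.002097 = 0.001413 mol.
Product: Φ × n_abs = 0.786 × 0.001413 = 0.001111 mol.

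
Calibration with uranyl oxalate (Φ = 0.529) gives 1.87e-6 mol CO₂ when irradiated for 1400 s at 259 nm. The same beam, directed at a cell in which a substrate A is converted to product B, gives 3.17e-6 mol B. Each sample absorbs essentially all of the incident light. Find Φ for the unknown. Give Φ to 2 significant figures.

Photons absorbed by the actinometer: 1.87e-6 / 0.529 = 3.535e-6 mol.
Φ(unknown) = 3.17e-6 / 3.535e-6 = 0.90.

Φ = 0.90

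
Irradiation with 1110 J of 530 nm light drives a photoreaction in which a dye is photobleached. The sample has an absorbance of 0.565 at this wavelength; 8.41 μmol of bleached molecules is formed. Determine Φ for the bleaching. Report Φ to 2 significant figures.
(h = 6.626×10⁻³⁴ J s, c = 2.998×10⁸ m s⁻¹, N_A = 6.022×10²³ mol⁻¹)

Φ = 0.0023

Product: 8.41 μmol = 8.41×10⁻⁶ mol.
Photon energy at 530 nm: hc/λ = (6.626×10⁻³⁴)(2.998×10⁸)/(530×10⁻⁹) = 3.748×10⁻¹⁹ J.
Photons incident: 1110 / 3.748×10⁻¹⁹ = 2.962×10²¹, i.e. 2.962×10²¹/6.022×10²³ = 0.004919 mol.
Fraction absorbed: 1 − 10^(−0.565) = 0.7277.
Photons absorbed: 0.7277 × 0.004919 = 0.003580 mol.
Φ = 8.41×10⁻⁶ mol / 0.003580 mol photons = 0.0023.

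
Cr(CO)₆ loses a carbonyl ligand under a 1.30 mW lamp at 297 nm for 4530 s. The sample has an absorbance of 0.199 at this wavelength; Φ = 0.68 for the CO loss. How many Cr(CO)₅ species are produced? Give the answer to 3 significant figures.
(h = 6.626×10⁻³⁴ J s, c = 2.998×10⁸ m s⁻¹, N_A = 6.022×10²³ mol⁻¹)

Photon energy at 297 nm: hc/λ = (6.626×10⁻³⁴)(2.998×10⁸)/(297×10⁻⁹) = 6.688×10⁻¹⁹ J.
Energy delivered: (1.30 mW)(4530 s) = 5.889 J.
Photons incident: 5.889 / 6.688×10⁻¹⁹ = 8.805×10¹⁸, i.e. 8.805×10¹⁸/6.022×10²³ = 1.462×10⁻⁵ mol.
Fraction absorbed: 1 − 10^(−0.199) = 0.3676.
Photons absorbed: 0.3676 × 1.462×10⁻⁵ = 5.374×10⁻⁶ mol.
Product: Φ × n_abs = 0.68 × 5.374×10⁻⁶ = 3.654×10⁻⁶ mol.
As a count: 3.654×10⁻⁶ × 6.022×10²³ = 2.20×10¹⁸.

2.20×10¹⁸ species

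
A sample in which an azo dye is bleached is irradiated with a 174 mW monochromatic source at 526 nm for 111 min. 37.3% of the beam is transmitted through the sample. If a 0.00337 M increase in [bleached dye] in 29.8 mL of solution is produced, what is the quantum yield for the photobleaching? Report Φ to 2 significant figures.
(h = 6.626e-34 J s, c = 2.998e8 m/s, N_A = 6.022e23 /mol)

Product: (0.00337 M)(0.0298 L) = 1.004e-4 mol.
Photon energy at 526 nm: hc/λ = (6.626e-34)(2.998e8)/(526e-9) = 3.777e-19 J.
Energy delivered: (174 mW)(6660 s) = 1159 J.
Photons incident: 1159 / 3.777e-19 = 3.069e21, i.e. 3.069e21/6.022e23 = 0.005096 mol.
Fraction absorbed: 1 − 37.3/100 = 0.6270.
Photons absorbed: 0.6270 × 0.005096 = 0.003195 mol.
Φ = 1.004e-4 mol / 0.003195 mol photons = 0.031.

Φ = 0.031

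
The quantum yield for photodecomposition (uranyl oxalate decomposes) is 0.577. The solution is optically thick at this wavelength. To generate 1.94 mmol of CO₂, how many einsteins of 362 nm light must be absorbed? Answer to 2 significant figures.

Product: 1.94 mmol = 0.00194 mol.
Photons that must be absorbed: 0.00194 / 0.577 = 0.003362 mol.

0.0034 einstein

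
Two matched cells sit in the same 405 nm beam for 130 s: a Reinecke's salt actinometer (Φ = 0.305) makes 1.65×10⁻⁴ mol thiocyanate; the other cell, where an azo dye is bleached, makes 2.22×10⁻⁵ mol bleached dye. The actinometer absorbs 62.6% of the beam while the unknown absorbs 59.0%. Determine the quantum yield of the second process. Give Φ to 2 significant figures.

Φ = 0.044

Photons absorbed by the actinometer: 1.65×10⁻⁴ / 0.305 = 5.410×10⁻⁴ mol.
Incident flux: 5.410×10⁻⁴ / 0.626 = 8.642×10⁻⁴ einstein.
Absorbed by unknown: 0.590 × 8.642×10⁻⁴ = 5.099×10⁻⁴ mol.
Φ(unknown) = 2.22×10⁻⁵ / 5.099×10⁻⁴ = 0.044.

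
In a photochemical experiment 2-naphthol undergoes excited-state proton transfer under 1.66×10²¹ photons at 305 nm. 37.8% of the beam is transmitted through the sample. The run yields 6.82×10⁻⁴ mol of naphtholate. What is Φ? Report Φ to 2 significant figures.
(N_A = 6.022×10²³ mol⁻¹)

Φ = 0.40

Moles of photons: 1.66×10²¹ / 6.022×10²³ = 0.002757 mol.
Fraction absorbed: 1 − 37.8/100 = 0.6220.
Photons absorbed: 0.6220 × 0.002757 = 0.001715 mol.
Φ = 6.82×10⁻⁴ mol / 0.001715 mol photons = 0.40.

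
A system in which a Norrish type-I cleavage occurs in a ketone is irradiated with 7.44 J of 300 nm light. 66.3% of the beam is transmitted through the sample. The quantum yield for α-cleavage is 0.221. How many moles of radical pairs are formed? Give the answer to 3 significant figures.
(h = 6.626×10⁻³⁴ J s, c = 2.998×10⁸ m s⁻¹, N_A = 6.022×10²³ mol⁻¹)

1.39×10⁻⁶ mol

Photon energy at 300 nm: hc/λ = (6.626×10⁻³⁴)(2.998×10⁸)/(300×10⁻⁹) = 6.622×10⁻¹⁹ J.
Photons incident: 7.44 / 6.622×10⁻¹⁹ = 1.124×10¹⁹, i.e. 1.124×10¹⁹/6.022×10²³ = 1.866×10⁻⁵ mol.
Fraction absorbed: 1 − 66.3/100 = 0.3370.
Photons absorbed: 0.3370 × 1.866×10⁻⁵ = 6.288×10⁻⁶ mol.
Product: Φ × n_abs = 0.221 × 6.288×10⁻⁶ = 1.390×10⁻⁶ mol.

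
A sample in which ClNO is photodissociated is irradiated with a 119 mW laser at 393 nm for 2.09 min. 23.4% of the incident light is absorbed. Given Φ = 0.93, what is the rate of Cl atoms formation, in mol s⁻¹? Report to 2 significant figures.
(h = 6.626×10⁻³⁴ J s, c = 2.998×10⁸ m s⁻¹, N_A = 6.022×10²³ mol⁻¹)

Photon energy at 393 nm: hc/λ = (6.626×10⁻³⁴)(2.998×10⁸)/(393×10⁻⁹) = 5.055×10⁻¹⁹ J.
Energy delivered: (119 mW)(125.4 s) = 14.92 J.
Photons incident: 14.92 / 5.055×10⁻¹⁹ = 2.952×10¹⁹, i.e. 2.952×10¹⁹/6.022×10²³ = 4.902×10⁻⁵ mol.
Photons absorbed: 0.234 × 4.902×10⁻⁵ = 1.147×10⁻⁵ mol.
Product formed: 0.93 × 1.147×10⁻⁵ = 1.067×10⁻⁵ mol.
Rate: 1.067×10⁻⁵ / 125.4 s = 8.5×10⁻⁸ mol s⁻¹.

8.5×10⁻⁸ mol s⁻¹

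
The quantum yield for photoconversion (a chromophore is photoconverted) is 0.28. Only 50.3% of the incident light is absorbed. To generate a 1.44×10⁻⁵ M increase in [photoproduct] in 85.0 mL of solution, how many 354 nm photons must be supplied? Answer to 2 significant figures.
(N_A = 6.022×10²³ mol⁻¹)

Product: (1.44×10⁻⁵ M)(0.085 L) = 1.224×10⁻⁶ mol.
Photons that must be absorbed: 1.224×10⁻⁶ / 0.28 = 4.371×10⁻⁶ mol.
Incident photons needed: 4.371×10⁻⁶ / 0.503 = 8.690×10⁻⁶ mol.
Photon count: 8.690×10⁻⁶ × 6.022×10²³ = 5.2×10¹⁸.

5.2×10¹⁸ photons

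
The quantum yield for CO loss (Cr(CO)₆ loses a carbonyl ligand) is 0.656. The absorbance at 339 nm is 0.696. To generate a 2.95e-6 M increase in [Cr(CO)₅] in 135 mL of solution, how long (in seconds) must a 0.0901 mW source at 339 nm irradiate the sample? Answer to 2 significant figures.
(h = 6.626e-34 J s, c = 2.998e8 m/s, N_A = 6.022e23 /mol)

t ≈ 3000 s

Product: (2.95e-6 M)(0.135 L) = 3.983e-7 mol.
Photons that must be absorbed: 3.983e-7 / 0.656 = 6.072e-7 mol.
Fraction absorbed: 1 − 10^(−0.696) = 0.7986.
Incident photons needed: 6.072e-7 / 0.7986 = 7.603e-7 mol.
Photon energy: hc/λ = 5.860e-19 J; per mole, 3.529e5 J mol⁻¹.
Energy required: 7.603e-7 × 3.529e5 = 0.2683 J.
Time: 0.2683 J / 9.01e-05 W = 3000 s.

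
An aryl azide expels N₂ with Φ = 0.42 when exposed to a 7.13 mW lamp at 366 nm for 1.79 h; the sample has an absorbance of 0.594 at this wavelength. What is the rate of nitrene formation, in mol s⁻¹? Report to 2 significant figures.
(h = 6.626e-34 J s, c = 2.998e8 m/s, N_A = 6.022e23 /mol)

Photon energy at 366 nm: hc/λ = (6.626e-34)(2.998e8)/(366e-9) = 5.428e-19 J.
Energy delivered: (7.13 mW)(6444 s) = 45.95 J.
Photons incident: 45.95 / 5.428e-19 = 8.465e19, i.e. 8.465e19/6.022e23 = 1.406e-4 mol.
Fraction absorbed: 1 − 10^(−0.594) = 0.7453.
Photons absorbed: 0.7453 × 1.406e-4 = 1.048e-4 mol.
Product formed: 0.42 × 1.048e-4 = 4.402e-5 mol.
Rate: 4.402e-5 / 6444 s = 6.8e-9 mol s⁻¹.

6.8e-9 mol s⁻¹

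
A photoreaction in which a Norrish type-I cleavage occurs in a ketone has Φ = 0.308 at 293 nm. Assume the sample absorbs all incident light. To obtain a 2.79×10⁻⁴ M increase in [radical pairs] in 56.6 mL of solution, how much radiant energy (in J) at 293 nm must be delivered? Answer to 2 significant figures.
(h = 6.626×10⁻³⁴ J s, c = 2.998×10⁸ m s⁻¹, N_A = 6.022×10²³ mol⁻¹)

21 J

Product: (2.79×10⁻⁴ M)(0.0566 L) = 1.579×10⁻⁵ mol.
Photons that must be absorbed: 1.579×10⁻⁵ / 0.308 = 5.127×10⁻⁵ mol.
Photon energy: hc/λ = 6.780×10⁻¹⁹ J; per mole, 4.083×10⁵ J mol⁻¹.
Energy required: 5.127×10⁻⁵ × 4.083×10⁵ = 21 J.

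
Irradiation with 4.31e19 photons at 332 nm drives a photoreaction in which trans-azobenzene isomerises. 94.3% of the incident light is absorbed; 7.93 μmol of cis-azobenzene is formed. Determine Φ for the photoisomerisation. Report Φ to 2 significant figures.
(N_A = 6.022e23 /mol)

Φ = 0.12

Product: 7.93 μmol = 7.93e-6 mol.
Moles of photons: 4.31e19 / 6.022e23 = 7.157e-5 mol.
Photons absorbed: 0.943 × 7.157e-5 = 6.749e-5 mol.
Φ = 7.93e-6 mol / 6.749e-5 mol photons = 0.12.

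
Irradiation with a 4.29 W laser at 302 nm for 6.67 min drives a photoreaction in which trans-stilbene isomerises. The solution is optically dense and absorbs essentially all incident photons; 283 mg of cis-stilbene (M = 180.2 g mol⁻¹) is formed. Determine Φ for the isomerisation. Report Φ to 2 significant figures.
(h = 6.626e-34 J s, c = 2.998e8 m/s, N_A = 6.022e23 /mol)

Product: 283 mg / 180.2 g mol⁻¹ = 0.001570 mol.
Photon energy at 302 nm: hc/λ = (6.626e-34)(2.998e8)/(302e-9) = 6.578e-19 J.
Energy delivered: (4.29 W)(400.2 s) = 1717 J.
Photons incident: 1717 / 6.578e-19 = 2.610e21, i.e. 2.610e21/6.022e23 = 0.004334 mol.
Φ = 0.001570 mol / 0.004334 mol photons = 0.36.

Φ = 0.36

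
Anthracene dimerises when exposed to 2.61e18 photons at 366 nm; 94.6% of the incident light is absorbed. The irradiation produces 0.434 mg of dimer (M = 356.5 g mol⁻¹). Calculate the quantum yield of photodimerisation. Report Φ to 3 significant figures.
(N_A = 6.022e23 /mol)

Product: 0.434 mg / 356.5 g mol⁻¹ = 1.217e-6 mol.
Moles of photons: 2.61e18 / 6.022e23 = 4.334e-6 mol.
Photons absorbed: 0.946 × 4.334e-6 = 4.100e-6 mol.
Φ = 1.217e-6 mol / 4.100e-6 mol photons = 0.297.

Φ = 0.297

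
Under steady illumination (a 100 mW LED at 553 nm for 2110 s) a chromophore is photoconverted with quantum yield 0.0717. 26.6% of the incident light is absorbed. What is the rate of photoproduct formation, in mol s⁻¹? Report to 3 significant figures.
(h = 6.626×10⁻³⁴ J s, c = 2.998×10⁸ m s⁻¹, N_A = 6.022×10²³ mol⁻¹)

Photon energy at 553 nm: hc/λ = (6.626×10⁻³⁴)(2.998×10⁸)/(553×10⁻⁹) = 3.592×10⁻¹⁹ J.
Energy delivered: (100 mW)(2110 s) = 211.0 J.
Photons incident: 211.0 / 3.592×10⁻¹⁹ = 5.874×10²⁰, i.e. 5.874×10²⁰/6.022×10²³ = 9.754×10⁻⁴ mol.
Photons absorbed: 0.266 × 9.754×10⁻⁴ = 2.595×10⁻⁴ mol.
Product formed: 0.0717 × 2.595×10⁻⁴ = 1.861×10⁻⁵ mol.
Rate: 1.861×10⁻⁵ / 2110 s = 8.82×10⁻⁹ mol s⁻¹.

8.82×10⁻⁹ mol s⁻¹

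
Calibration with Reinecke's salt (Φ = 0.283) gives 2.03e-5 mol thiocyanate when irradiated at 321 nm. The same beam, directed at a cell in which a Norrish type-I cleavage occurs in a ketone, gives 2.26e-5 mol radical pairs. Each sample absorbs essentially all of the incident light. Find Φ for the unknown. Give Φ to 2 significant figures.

Photons absorbed by the actinometer: 2.03e-5 / 0.283 = 7.173e-5 mol.
Φ(unknown) = 2.26e-5 / 7.173e-5 = 0.32.

Φ = 0.32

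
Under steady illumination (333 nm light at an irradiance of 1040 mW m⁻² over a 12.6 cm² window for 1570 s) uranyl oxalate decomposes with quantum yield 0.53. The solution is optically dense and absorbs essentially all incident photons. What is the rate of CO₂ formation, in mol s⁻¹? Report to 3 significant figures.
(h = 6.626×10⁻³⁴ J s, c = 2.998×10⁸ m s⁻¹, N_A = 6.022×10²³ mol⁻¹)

1.93×10⁻⁹ mol s⁻¹

Photon energy at 333 nm: hc/λ = (6.626×10⁻³⁴)(2.998×10⁸)/(333×10⁻⁹) = 5.965×10⁻¹⁹ J.
Energy delivered: (1040 mW m⁻²)(12.6×10⁻⁴ m²)(1570 s) = 2.057 J.
Photons incident: 2.057 / 5.965×10⁻¹⁹ = 3.448×10¹⁸, i.e. 3.448×10¹⁸/6.022×10²³ = 5.726×10⁻⁶ mol.
Product formed: 0.53 × 5.726×10⁻⁶ = 3.035×10⁻⁶ mol.
Rate: 3.035×10⁻⁶ / 1570 s = 1.93×10⁻⁹ mol s⁻¹.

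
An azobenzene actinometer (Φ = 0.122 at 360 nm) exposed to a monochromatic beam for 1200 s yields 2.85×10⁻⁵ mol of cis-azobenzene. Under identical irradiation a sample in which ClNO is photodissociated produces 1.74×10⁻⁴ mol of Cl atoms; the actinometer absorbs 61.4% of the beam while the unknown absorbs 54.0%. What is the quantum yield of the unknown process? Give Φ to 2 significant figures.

Photons absorbed by the actinometer: 2.85×10⁻⁵ / 0.122 = 2.336×10⁻⁴ mol.
Incident flux: 2.336×10⁻⁴ / 0.614 = 3.805×10⁻⁴ einstein.
Absorbed by unknown: 0.540 × 3.805×10⁻⁴ = 2.055×10⁻⁴ mol.
Φ(unknown) = 1.74×10⁻⁴ / 2.055×10⁻⁴ = 0.85.

Φ = 0.85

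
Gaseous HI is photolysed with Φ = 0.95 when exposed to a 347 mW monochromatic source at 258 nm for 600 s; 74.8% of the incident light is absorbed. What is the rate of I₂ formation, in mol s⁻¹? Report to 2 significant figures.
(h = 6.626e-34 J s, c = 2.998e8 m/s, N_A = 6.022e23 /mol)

Photon energy at 258 nm: hc/λ = (6.626e-34)(2.998e8)/(258e-9) = 7.700e-19 J.
Energy delivered: (347 mW)(600 s) = 208.2 J.
Photons incident: 208.2 / 7.700e-19 = 2.704e20, i.e. 2.704e20/6.022e23 = 4.490e-4 mol.
Photons absorbed: 0.748 × 4.490e-4 = 3.359e-4 mol.
Product formed: 0.95 × 3.359e-4 = 3.191e-4 mol.
Rate: 3.191e-4 / 600 s = 5.3e-7 mol s⁻¹.

5.3e-7 mol s⁻¹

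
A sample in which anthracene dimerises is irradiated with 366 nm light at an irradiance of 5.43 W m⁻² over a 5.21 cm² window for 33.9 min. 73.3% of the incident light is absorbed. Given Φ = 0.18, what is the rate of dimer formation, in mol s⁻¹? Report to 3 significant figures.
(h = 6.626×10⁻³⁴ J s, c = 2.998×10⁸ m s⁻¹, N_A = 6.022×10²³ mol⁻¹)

Photon energy at 366 nm: hc/λ = (6.626×10⁻³⁴)(2.998×10⁸)/(366×10⁻⁹) = 5.428×10⁻¹⁹ J.
Energy delivered: (5.43 W m⁻²)(5.21×10⁻⁴ m²)(2034 s) = 5.754 J.
Photons incident: 5.754 / 5.428×10⁻¹⁹ = 1.060×10¹⁹, i.e. 1.060×10¹⁹/6.022×10²³ = 1.760×10⁻⁵ mol.
Photons absorbed: 0.733 × 1.760×10⁻⁵ = 1.290×10⁻⁵ mol.
Product formed: 0.18 × 1.290×10⁻⁵ = 2.322×10⁻⁶ mol.
Rate: 2.322×10⁻⁶ / 2034 s = 1.14×10⁻⁹ mol s⁻¹.

1.14×10⁻⁹ mol s⁻¹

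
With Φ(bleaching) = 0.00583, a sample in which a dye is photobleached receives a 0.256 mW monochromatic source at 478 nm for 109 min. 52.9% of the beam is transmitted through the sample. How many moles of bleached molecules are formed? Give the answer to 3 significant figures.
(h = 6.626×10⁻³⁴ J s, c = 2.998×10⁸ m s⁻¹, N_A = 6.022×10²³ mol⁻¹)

1.84×10⁻⁸ mol

Photon energy at 478 nm: hc/λ = (6.626×10⁻³⁴)(2.998×10⁸)/(478×10⁻⁹) = 4.156×10⁻¹⁹ J.
Energy delivered: (0.256 mW)(6540 s) = 1.674 J.
Photons incident: 1.674 / 4.156×10⁻¹⁹ = 4.028×10¹⁸, i.e. 4.028×10¹⁸/6.022×10²³ = 6.689×10⁻⁶ mol.
Fraction absorbed: 1 − 52.9/100 = 0.4710.
Photons absorbed: 0.4710 × 6.689×10⁻⁶ = 3.151×10⁻⁶ mol.
Product: Φ × n_abs = 0.00583 × 3.151×10⁻⁶ = 1.837×10⁻⁸ mol.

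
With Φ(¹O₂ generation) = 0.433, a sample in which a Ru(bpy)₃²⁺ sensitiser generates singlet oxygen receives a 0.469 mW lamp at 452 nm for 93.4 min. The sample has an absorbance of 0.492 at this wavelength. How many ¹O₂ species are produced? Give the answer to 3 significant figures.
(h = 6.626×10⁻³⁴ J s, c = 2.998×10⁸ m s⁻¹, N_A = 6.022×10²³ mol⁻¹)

1.76×10¹⁸ species

Photon energy at 452 nm: hc/λ = (6.626×10⁻³⁴)(2.998×10⁸)/(452×10⁻⁹) = 4.395×10⁻¹⁹ J.
Energy delivered: (0.469 mW)(5604 s) = 2.628 J.
Photons incident: 2.628 / 4.395×10⁻¹⁹ = 5.980×10¹⁸, i.e. 5.980×10¹⁸/6.022×10²³ = 9.930×10⁻⁶ mol.
Fraction absorbed: 1 − 10^(−0.492) = 0.6779.
Photons absorbed: 0.6779 × 9.930×10⁻⁶ = 6.732×10⁻⁶ mol.
Product: Φ × n_abs = 0.433 × 6.732×10⁻⁶ = 2.915×10⁻⁶ mol.
As a count: 2.915×10⁻⁶ × 6.022×10²³ = 1.76×10¹⁸.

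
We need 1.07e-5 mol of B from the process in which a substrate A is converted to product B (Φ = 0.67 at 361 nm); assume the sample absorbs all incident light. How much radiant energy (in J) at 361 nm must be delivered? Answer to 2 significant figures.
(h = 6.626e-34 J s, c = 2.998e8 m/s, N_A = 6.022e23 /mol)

Photons that must be absorbed: 1.07e-5 / 0.67 = 1.597e-5 mol.
Photon energy: hc/λ = 5.503e-19 J; per mole, 3.314e5 J mol⁻¹.
Energy required: 1.597e-5 × 3.314e5 = 5.3 J.

5.3 J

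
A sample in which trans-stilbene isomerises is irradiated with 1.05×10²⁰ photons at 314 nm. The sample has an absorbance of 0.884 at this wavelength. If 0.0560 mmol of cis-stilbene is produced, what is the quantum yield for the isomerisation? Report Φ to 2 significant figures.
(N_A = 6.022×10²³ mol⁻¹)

Φ = 0.37

Product: 0.0560 mmol = 5.60×10⁻⁵ mol.
Moles of photons: 1.05×10²⁰ / 6.022×10²³ = 1.744×10⁻⁴ mol.
Fraction absorbed: 1 − 10^(−0.884) = 0.8694.
Photons absorbed: 0.8694 × 1.744×10⁻⁴ = 1.516×10⁻⁴ mol.
Φ = 5.60×10⁻⁵ mol / 1.516×10⁻⁴ mol photons = 0.37.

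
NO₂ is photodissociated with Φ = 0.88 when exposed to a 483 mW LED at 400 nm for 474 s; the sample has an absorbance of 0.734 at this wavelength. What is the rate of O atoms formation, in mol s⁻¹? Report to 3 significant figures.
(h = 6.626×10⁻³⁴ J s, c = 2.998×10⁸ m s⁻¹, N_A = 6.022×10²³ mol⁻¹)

1.16×10⁻⁶ mol s⁻¹

Photon energy at 400 nm: hc/λ = (6.626×10⁻³⁴)(2.998×10⁸)/(400×10⁻⁹) = 4.966×10⁻¹⁹ J.
Energy delivered: (483 mW)(474 s) = 228.9 J.
Photons incident: 228.9 / 4.966×10⁻¹⁹ = 4.609×10²⁰, i.e. 4.609×10²⁰/6.022×10²³ = 7.654×10⁻⁴ mol.
Fraction absorbed: 1 − 10^(−0.734) = 0.8155.
Photons absorbed: 0.8155 × 7.654×10⁻⁴ = 6.242×10⁻⁴ mol.
Product formed: 0.88 × 6.242×10⁻⁴ = 5.493×10⁻⁴ mol.
Rate: 5.493×10⁻⁴ / 474 s = 1.16×10⁻⁶ mol s⁻¹.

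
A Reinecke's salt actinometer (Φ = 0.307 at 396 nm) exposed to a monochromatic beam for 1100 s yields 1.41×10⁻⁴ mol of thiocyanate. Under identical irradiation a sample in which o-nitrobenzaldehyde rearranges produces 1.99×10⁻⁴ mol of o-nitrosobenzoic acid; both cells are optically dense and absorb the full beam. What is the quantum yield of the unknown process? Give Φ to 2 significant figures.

Photons absorbed by the actinometer: 1.41×10⁻⁴ / 0.307 = 4.593×10⁻⁴ mol.
Φ(unknown) = 1.99×10⁻⁴ / 4.593×10⁻⁴ = 0.43.

Φ = 0.43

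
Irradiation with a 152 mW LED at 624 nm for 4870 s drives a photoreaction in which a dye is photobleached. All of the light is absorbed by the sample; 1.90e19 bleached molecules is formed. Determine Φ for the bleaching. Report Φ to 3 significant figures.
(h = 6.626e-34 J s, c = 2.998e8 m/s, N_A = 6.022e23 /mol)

Product: 1.90e19 / 6.022e23 = 3.155e-5 mol.
Photon energy at 624 nm: hc/λ = (6.626e-34)(2.998e8)/(624e-9) = 3.183e-19 J.
Energy delivered: (152 mW)(4870 s) = 740.2 J.
Photons incident: 740.2 / 3.183e-19 = 2.325e21, i.e. 2.325e21/6.022e23 = 0.003861 mol.
Φ = 3.155e-5 mol / 0.003861 mol photons = 0.00817.

Φ = 0.00817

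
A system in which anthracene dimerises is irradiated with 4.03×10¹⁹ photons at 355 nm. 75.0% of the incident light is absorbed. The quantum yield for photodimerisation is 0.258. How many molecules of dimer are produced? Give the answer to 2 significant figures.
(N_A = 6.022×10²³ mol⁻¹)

Moles of photons: 4.03×10¹⁹ / 6.022×10²³ = 6.692×10⁻⁵ mol.
Photons absorbed: 0.750 × 6.692×10⁻⁵ = 5.019×10⁻⁵ mol.
Product: Φ × n_abs = 0.258 × 5.019×10⁻⁵ = 1.295×10⁻⁵ mol.
As a count: 1.295×10⁻⁵ × 6.022×10²³ = 7.8×10¹⁸.

7.8×10¹⁸ molecules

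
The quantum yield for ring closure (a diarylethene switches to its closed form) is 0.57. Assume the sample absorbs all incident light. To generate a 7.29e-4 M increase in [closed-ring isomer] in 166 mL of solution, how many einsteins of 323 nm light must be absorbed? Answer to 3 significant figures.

Product: (7.29e-4 M)(0.166 L) = 1.210e-4 mol.
Photons that must be absorbed: 1.210e-4 / 0.57 = 2.123e-4 mol.

2.12e-4 einstein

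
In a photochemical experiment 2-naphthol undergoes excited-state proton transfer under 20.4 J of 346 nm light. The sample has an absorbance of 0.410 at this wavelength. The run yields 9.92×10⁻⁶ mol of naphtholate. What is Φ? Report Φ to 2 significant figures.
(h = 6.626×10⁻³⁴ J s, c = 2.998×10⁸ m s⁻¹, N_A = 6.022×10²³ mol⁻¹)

Photon energy at 346 nm: hc/λ = (6.626×10⁻³⁴)(2.998×10⁸)/(346×10⁻⁹) = 5.741×10⁻¹⁹ J.
Photons incident: 20.4 / 5.741×10⁻¹⁹ = 3.553×10¹⁹, i.e. 3.553×10¹⁹/6.022×10²³ = 5.900×10⁻⁵ mol.
Fraction absorbed: 1 − 10^(−0.410) = 0.6110.
Photons absorbed: 0.6110 × 5.900×10⁻⁵ = 3.605×10⁻⁵ mol.
Φ = 9.92×10⁻⁶ mol / 3.605×10⁻⁵ mol photons = 0.28.

Φ = 0.28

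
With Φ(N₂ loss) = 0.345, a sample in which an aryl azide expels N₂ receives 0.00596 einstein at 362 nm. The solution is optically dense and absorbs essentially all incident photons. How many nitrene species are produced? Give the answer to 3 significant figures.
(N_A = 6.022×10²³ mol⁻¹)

1.24×10²¹ species

Product: Φ × n_abs = 0.345 × 0.00596 = 0.002056 mol.
As a count: 0.002056 × 6.022×10²³ = 1.24×10²¹.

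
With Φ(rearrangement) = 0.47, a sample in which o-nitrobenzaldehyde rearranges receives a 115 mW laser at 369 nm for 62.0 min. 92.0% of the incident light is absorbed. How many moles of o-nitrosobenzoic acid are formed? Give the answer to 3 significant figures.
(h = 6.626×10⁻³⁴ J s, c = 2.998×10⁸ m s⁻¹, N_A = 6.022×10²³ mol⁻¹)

5.71×10⁻⁴ mol

Photon energy at 369 nm: hc/λ = (6.626×10⁻³⁴)(2.998×10⁸)/(369×10⁻⁹) = 5.383×10⁻¹⁹ J.
Energy delivered: (115 mW)(3720 s) = 427.8 J.
Photons incident: 427.8 / 5.383×10⁻¹⁹ = 7.947×10²⁰, i.e. 7.947×10²⁰/6.022×10²³ = 0.001320 mol.
Photons absorbed: 0.920 × 0.001320 = 0.001214 mol.
Product: Φ × n_abs = 0.47 × 0.001214 = 5.706×10⁻⁴ mol.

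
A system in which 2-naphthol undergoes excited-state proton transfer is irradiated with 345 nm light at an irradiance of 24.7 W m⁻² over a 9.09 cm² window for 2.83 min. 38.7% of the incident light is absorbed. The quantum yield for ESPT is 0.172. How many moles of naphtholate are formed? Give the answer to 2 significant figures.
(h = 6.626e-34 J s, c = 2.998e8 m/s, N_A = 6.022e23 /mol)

Photon energy at 345 nm: hc/λ = (6.626e-34)(2.998e8)/(345e-9) = 5.758e-19 J.
Energy delivered: (24.7 W m⁻²)(9.09e-4 m²)(169.8 s) = 3.812 J.
Photons incident: 3.812 / 5.758e-19 = 6.620e18, i.e. 6.620e18/6.022e23 = 1.099e-5 mol.
Photons absorbed: 0.387 × 1.099e-5 = 4.253e-6 mol.
Product: Φ × n_abs = 0.172 × 4.253e-6 = 7.315e-7 mol.

7.3e-7 mol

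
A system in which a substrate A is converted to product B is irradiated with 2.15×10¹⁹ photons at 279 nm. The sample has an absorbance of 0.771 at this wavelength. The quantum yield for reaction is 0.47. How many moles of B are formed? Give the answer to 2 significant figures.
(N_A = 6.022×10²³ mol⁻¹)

1.4×10⁻⁵ mol

Moles of photons: 2.15×10¹⁹ / 6.022×10²³ = 3.570×10⁻⁵ mol.
Fraction absorbed: 1 − 10^(−0.771) = 0.8306.
Photons absorbed: 0.8306 × 3.570×10⁻⁵ = 2.965×10⁻⁵ mol.
Product: Φ × n_abs = 0.47 × 2.965×10⁻⁵ = 1.394×10⁻⁵ mol.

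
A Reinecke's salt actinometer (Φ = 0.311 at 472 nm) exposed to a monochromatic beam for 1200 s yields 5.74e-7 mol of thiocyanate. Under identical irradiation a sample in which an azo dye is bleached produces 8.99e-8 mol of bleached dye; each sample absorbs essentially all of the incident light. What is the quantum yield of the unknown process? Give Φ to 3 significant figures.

Photons absorbed by the actinometer: 5.74e-7 / 0.311 = 1.846e-6 mol.
Φ(unknown) = 8.99e-8 / 1.846e-6 = 0.0487.

Φ = 0.0487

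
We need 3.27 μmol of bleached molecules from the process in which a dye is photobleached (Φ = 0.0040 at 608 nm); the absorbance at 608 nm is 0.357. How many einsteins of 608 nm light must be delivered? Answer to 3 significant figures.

Product: 3.27 μmol = 3.27e-6 mol.
Photons that must be absorbed: 3.27e-6 / 0.0040 = 8.175e-4 mol.
Fraction absorbed: 1 − 10^(−0.357) = 0.5605.
Incident photons needed: 8.175e-4 / 0.5605 = 0.001459 mol.

0.00146 einstein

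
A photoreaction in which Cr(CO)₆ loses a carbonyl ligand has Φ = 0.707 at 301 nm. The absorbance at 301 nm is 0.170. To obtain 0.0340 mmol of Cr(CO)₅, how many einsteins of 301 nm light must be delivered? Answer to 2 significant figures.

1.5e-4 einstein

Product: 0.0340 mmol = 3.40e-5 mol.
Photons that must be absorbed: 3.40e-5 / 0.707 = 4.809e-5 mol.
Fraction absorbed: 1 − 10^(−0.170) = 0.3239.
Incident photons needed: 4.809e-5 / 0.3239 = 1.485e-4 mol.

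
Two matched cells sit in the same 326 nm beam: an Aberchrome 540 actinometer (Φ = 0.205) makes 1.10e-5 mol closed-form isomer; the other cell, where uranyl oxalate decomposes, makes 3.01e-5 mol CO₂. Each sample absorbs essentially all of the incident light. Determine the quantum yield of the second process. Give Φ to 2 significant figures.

Φ = 0.56

Photons absorbed by the actinometer: 1.10e-5 / 0.205 = 5.366e-5 mol.
Φ(unknown) = 3.01e-5 / 5.366e-5 = 0.56.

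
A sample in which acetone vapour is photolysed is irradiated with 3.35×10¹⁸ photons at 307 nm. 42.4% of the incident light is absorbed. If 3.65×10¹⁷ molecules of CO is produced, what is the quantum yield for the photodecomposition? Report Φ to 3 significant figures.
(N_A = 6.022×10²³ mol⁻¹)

Φ = 0.257

Product: 3.65×10¹⁷ / 6.022×10²³ = 6.061×10⁻⁷ mol.
Moles of photons: 3.35×10¹⁸ / 6.022×10²³ = 5.563×10⁻⁶ mol.
Photons absorbed: 0.424 × 5.563×10⁻⁶ = 2.359×10⁻⁶ mol.
Φ = 6.061×10⁻⁷ mol / 2.359×10⁻⁶ mol photons = 0.257.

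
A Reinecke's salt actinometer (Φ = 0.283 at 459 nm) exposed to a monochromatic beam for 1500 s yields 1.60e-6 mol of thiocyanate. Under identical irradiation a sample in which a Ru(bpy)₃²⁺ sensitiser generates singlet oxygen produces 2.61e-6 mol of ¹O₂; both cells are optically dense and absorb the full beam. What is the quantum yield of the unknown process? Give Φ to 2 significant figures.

Photons absorbed by the actinometer: 1.60e-6 / 0.283 = 5.654e-6 mol.
Φ(unknown) = 2.61e-6 / 5.654e-6 = 0.46.

Φ = 0.46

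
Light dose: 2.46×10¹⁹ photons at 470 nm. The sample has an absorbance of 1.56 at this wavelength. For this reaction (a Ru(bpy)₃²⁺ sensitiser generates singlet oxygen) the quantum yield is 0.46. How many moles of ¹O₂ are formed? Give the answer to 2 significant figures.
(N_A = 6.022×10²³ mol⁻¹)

1.8×10⁻⁵ mol

Moles of photons: 2.46×10¹⁹ / 6.022×10²³ = 4.085×10⁻⁵ mol.
Fraction absorbed: 1 − 10^(−1.56) = 0.9725.
Photons absorbed: 0.9725 × 4.085×10⁻⁵ = 3.973×10⁻⁵ mol.
Product: Φ × n_abs = 0.46 × 3.973×10⁻⁵ = 1.828×10⁻⁵ mol.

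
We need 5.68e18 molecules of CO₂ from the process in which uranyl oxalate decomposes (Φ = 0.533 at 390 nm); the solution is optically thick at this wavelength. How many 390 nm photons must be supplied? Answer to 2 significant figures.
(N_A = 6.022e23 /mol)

Product: 5.68e18 / 6.022e23 = 9.432e-6 mol.
Photons that must be absorbed: 9.432e-6 / 0.533 = 1.770e-5 mol.
Photon count: 1.770e-5 × 6.022e23 = 1.1e19.

1.1e19 photons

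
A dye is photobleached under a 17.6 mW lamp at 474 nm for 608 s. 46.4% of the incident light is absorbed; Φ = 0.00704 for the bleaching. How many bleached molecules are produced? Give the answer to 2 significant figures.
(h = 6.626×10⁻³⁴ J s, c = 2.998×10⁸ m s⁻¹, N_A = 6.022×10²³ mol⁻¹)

8.3×10¹⁶ bleached molecules

Photon energy at 474 nm: hc/λ = (6.626×10⁻³⁴)(2.998×10⁸)/(474×10⁻⁹) = 4.191×10⁻¹⁹ J.
Energy delivered: (17.6 mW)(608 s) = 10.70 J.
Photons incident: 10.70 / 4.191×10⁻¹⁹ = 2.553×10¹⁹, i.e. 2.553×10¹⁹/6.022×10²³ = 4.239×10⁻⁵ mol.
Photons absorbed: 0.464 × 4.239×10⁻⁵ = 1.967×10⁻⁵ mol.
Product: Φ × n_abs = 0.00704 × 1.967×10⁻⁵ = 1.385×10⁻⁷ mol.
As a count: 1.385×10⁻⁷ × 6.022×10²³ = 8.3×10¹⁶.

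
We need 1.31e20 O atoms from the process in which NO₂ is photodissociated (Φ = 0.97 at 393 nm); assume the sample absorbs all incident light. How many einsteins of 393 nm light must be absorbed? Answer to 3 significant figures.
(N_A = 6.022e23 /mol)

Product: 1.31e20 / 6.022e23 = 2.175e-4 mol.
Photons that must be absorbed: 2.175e-4 / 0.97 = 2.242e-4 mol.

2.24e-4 einstein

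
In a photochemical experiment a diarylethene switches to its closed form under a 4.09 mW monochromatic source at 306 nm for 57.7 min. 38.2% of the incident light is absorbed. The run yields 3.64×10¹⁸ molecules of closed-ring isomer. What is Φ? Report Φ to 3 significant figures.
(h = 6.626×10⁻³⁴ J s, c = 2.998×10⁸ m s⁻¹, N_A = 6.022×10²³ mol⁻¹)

Φ = 0.437

Product: 3.64×10¹⁸ / 6.022×10²³ = 6.045×10⁻⁶ mol.
Photon energy at 306 nm: hc/λ = (6.626×10⁻³⁴)(2.998×10⁸)/(306×10⁻⁹) = 6.492×10⁻¹⁹ J.
Energy delivered: (4.09 mW)(3462 s) = 14.16 J.
Photons incident: 14.16 / 6.492×10⁻¹⁹ = 2.181×10¹⁹, i.e. 2.181×10¹⁹/6.022×10²³ = 3.622×10⁻⁵ mol.
Photons absorbed: 0.382 × 3.622×10⁻⁵ = 1.384×10⁻⁵ mol.
Φ = 6.045×10⁻⁶ mol / 1.384×10⁻⁵ mol photons = 0.437.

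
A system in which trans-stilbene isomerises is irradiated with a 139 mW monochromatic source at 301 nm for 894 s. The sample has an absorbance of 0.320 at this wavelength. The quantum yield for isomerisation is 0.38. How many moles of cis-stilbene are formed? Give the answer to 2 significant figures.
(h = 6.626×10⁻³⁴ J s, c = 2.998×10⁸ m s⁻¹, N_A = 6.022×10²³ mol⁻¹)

6.2×10⁻⁵ mol

Photon energy at 301 nm: hc/λ = (6.626×10⁻³⁴)(2.998×10⁸)/(301×10⁻⁹) = 6.600×10⁻¹⁹ J.
Energy delivered: (139 mW)(894 s) = 124.3 J.
Photons incident: 124.3 / 6.600×10⁻¹⁹ = 1.883×10²⁰, i.e. 1.883×10²⁰/6.022×10²³ = 3.127×10⁻⁴ mol.
Fraction absorbed: 1 − 10^(−0.320) = 0.5214.
Photons absorbed: 0.5214 × 3.127×10⁻⁴ = 1.630×10⁻⁴ mol.
Product: Φ × n_abs = 0.38 × 1.630×10⁻⁴ = 6.194×10⁻⁵ mol.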